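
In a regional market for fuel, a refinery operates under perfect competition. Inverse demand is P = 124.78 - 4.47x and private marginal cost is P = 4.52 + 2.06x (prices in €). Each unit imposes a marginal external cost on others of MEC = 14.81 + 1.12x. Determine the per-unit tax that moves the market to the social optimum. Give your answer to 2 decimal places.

tax = €30.25 per unit

Social marginal cost = private MC + MEC = 19.33 + 3.18x.
Set SMC = demand: 19.33 + 3.18x = 124.78 - 4.47x → x* = 13.7843.
The Pigouvian tax equals MEC at x*: 14.81 + 1.12×13.7843 = 30.2484.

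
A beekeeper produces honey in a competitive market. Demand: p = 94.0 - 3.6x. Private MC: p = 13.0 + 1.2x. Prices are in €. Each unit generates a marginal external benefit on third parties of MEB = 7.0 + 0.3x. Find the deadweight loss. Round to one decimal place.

DWL = €16.2

Market equilibrium (private): 13.0 + 1.2x = 94.0 - 3.6x → x_m = 16.8750.
Social marginal cost = private MC − MEB = 6.0 + 0.9x.
Set SMC = demand: 6.0 + 0.9x = 94.0 - 3.6x → x* = 19.5556.
Between x* and x_m the wedge demand − SMC runs linearly from 0 to MEB(x_m), so the loss is a triangle.
DWL = ½ × 2.6806 × 12.0625 = 16.1674.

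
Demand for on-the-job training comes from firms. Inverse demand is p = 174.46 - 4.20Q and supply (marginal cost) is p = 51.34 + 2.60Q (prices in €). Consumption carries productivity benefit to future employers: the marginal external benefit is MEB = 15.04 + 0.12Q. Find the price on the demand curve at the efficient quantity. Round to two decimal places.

Social marginal benefit = demand + MEB = 189.50 - 4.08Q.
Set SMB = MC: 189.50 - 4.08Q = 51.34 + 2.60Q → Q* = 20.6826.
Consumer price on the demand curve at Q*: 174.46 − 4.20×20.6826 = 87.5931.

P = €87.59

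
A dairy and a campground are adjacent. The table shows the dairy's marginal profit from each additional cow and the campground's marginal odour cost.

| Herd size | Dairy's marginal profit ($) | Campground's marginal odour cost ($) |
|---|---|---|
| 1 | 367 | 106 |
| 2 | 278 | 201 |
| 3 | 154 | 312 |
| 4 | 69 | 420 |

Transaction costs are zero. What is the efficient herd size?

Bargaining reaches the level where marginal profit last exceeds marginal odour cost.
That holds through level 2 (278 ≥ 201) but not at 3 (154 < 312).

2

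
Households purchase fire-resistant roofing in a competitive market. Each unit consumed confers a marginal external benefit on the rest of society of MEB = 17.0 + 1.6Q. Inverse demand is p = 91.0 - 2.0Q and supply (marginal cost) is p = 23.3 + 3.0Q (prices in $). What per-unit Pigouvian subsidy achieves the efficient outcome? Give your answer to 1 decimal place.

Social marginal benefit = demand + MEB = 108.0 - 0.4Q.
Set SMB = MC: 108.0 - 0.4Q = 23.3 + 3.0Q → Q* = 24.9118.
The Pigouvian subsidy equals MEB at Q*: 17.0 + 1.6×24.9118 = 56.8589.

subsidy = $56.9 per unit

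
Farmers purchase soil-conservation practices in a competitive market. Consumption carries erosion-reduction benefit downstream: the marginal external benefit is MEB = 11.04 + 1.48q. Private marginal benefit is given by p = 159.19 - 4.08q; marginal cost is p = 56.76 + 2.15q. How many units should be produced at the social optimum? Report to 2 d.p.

q* = 23.89

Social marginal benefit = demand + MEB = 170.23 - 2.60q.
Set SMB = MC: 170.23 - 2.60q = 56.76 + 2.15q → q* = 23.8884.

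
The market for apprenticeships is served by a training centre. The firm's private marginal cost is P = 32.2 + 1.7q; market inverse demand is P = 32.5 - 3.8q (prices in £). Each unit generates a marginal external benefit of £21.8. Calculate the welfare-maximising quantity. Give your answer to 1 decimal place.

Social marginal cost = private MC − MEB = 10.4 + 1.7q.
Set SMC = demand: 10.4 + 1.7q = 32.5 - 3.8q → q* = 4.0182.

q* = 4.0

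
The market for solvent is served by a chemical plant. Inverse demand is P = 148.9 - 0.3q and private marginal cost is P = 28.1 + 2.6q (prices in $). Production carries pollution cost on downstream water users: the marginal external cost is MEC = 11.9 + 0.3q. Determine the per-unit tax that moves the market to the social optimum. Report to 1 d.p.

tax = $22.1 per unit

Social marginal cost = private MC + MEC = 40.0 + 2.9q.
Set SMC = demand: 40.0 + 2.9q = 148.9 - 0.3q → q* = 34.0313.
The Pigouvian tax equals MEC at q*: 11.9 + 0.3×34.0313 = 22.1094.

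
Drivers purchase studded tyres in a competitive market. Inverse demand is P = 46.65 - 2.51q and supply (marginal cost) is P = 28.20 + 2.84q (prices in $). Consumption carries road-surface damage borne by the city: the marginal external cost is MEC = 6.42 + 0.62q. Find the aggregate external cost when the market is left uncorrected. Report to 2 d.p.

$25.83

Market equilibrium (private): 28.20 + 2.84q = 46.65 - 2.51q → q_m = 3.4486.
Total external cost = ∫₀^{q_m} (6.42 + 0.62q) dq = 6.42×3.4486 + ½×0.62×3.4486² = 25.8268.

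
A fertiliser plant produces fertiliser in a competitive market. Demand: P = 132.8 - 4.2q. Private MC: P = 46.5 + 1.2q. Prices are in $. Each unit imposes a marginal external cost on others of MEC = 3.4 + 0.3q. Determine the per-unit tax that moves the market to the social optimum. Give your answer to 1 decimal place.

tax = $7.8 per unit

Social marginal cost = private MC + MEC = 49.9 + 1.5q.
Set SMC = demand: 49.9 + 1.5q = 132.8 - 4.2q → q* = 14.5439.
The Pigouvian tax equals MEC at q*: 3.4 + 0.3×14.5439 = 7.7632.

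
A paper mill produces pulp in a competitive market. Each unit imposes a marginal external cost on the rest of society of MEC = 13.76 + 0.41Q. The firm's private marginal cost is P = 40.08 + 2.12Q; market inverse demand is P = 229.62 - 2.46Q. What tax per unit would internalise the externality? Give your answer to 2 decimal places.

tax = 28.20 per unit

Social marginal cost = private MC + MEC = 53.84 + 2.53Q.
Set SMC = demand: 53.84 + 2.53Q = 229.62 - 2.46Q → Q* = 35.2265.
The Pigouvian tax equals MEC at Q*: 13.76 + 0.41×35.2265 = 28.2029.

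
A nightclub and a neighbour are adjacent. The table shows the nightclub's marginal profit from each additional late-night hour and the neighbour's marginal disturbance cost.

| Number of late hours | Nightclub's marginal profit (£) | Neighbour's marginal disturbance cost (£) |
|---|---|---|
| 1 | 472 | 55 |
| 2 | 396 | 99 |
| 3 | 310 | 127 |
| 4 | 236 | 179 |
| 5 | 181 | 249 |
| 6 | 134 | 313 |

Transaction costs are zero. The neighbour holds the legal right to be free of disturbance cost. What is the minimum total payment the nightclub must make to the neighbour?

£460

Efficient level: marginal profit ≥ marginal disturbance cost through level 4, so k* = 4.
With the neighbour holding the right, the nightclub must at least compensate total damage at k*: 55 + 99 + 127 + 179 = 460.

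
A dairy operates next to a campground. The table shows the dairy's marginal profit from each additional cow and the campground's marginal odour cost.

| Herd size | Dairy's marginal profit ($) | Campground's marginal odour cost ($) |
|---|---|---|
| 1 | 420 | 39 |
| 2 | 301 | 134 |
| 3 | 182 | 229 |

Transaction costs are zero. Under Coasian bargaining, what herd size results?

Bargaining reaches the level where marginal profit last exceeds marginal odour cost.
That holds through level 2 (301 ≥ 134) but not at 3 (182 < 229).

2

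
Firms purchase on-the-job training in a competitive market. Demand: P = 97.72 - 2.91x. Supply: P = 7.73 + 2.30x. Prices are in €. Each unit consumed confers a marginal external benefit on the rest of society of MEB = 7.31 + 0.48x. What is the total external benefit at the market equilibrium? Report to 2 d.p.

Market equilibrium (private): 7.73 + 2.30x = 97.72 - 2.91x → x_m = 17.2726.
Total external benefit = ∫₀^{x_m} (7.31 + 0.48x) dx = 7.31×17.2726 + ½×0.48×17.2726² = 197.8650.

€197.86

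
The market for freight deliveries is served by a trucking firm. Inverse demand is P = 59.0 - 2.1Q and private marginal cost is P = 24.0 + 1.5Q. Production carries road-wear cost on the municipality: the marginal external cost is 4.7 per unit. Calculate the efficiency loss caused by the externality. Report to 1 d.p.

DWL = 3.1

Market equilibrium (private): 24.0 + 1.5Q = 59.0 - 2.1Q → Q_m = 9.7222.
Social marginal cost = private MC + MEC = 28.7 + 1.5Q.
Set SMC = demand: 28.7 + 1.5Q = 59.0 - 2.1Q → Q* = 8.4167.
The loss is the area between SMC and demand from Q* to Q_m; with linear curves that's a triangle of height MEC(Q_m).
DWL = ½ × 1.3055 × 4.7000 = 3.0679.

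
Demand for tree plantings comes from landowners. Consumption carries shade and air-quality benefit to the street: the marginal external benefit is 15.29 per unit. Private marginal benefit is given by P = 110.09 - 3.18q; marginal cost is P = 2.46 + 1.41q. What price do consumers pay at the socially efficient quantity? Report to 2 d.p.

P = 24.93

Social marginal benefit = demand + MEB = 125.38 - 3.18q.
Set SMB = MC: 125.38 - 3.18q = 2.46 + 1.41q → q* = 26.7800.
Consumer price on the demand curve at q*: 110.09 − 3.18×26.7800 = 24.9296.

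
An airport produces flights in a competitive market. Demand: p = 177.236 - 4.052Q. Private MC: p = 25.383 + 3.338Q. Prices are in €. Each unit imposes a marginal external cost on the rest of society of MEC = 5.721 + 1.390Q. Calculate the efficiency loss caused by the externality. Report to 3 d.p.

Market equilibrium (private): 25.383 + 3.338Q = 177.236 - 4.052Q → Q_m = 20.5484.
Social marginal cost = private MC + MEC = 31.104 + 4.728Q.
Set SMC = demand: 31.104 + 4.728Q = 177.236 - 4.052Q → Q* = 16.6437.
The welfare-loss triangle has base |Q_m − Q*| and height MEC(Q_m) (the vertical gap between SMC and demand is zero at Q* and MEC at Q_m).
DWL = ½ × 3.9047 × 34.2833 = 66.9330.

DWL = €66.933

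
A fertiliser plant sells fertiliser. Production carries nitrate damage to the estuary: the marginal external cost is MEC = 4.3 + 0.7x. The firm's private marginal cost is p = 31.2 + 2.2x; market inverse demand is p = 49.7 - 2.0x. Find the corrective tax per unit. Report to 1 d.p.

tax = 6.3 per unit

Social marginal cost = private MC + MEC = 35.5 + 2.9x.
Set SMC = demand: 35.5 + 2.9x = 49.7 - 2.0x → x* = 2.8980.
The Pigouvian tax equals MEC at x*: 4.3 + 0.7×2.8980 = 6.3286.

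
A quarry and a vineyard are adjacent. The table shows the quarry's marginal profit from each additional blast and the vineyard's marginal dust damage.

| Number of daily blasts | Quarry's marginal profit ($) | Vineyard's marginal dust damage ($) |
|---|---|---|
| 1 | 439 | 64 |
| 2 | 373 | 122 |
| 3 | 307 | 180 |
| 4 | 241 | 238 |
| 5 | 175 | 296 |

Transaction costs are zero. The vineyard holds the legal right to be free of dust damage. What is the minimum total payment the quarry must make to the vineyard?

$604

Efficient level: marginal profit ≥ marginal dust damage through level 4, so k* = 4.
With the vineyard holding the right, the quarry must at least compensate total damage at k*: 64 + 122 + 180 + 238 = 604.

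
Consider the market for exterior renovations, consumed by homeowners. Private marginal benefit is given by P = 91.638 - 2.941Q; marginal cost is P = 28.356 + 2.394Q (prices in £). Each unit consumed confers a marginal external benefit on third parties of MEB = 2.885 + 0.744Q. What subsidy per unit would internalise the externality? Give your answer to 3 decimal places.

Social marginal benefit = demand + MEB = 94.523 - 2.197Q.
Set SMB = MC: 94.523 - 2.197Q = 28.356 + 2.394Q → Q* = 14.4123.
The Pigouvian subsidy equals MEB at Q*: 2.885 + 0.744×14.4123 = 13.6078.

subsidy = £13.608 per unit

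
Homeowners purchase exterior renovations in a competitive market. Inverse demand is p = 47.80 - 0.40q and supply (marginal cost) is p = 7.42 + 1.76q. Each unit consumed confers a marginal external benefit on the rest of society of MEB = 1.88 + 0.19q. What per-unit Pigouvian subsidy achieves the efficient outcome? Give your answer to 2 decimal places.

subsidy = 5.96 per unit

Social marginal benefit = demand + MEB = 49.68 - 0.21q.
Set SMB = MC: 49.68 - 0.21q = 7.42 + 1.76q → q* = 21.4518.
The Pigouvian subsidy equals MEB at q*: 1.88 + 0.19×21.4518 = 5.9558.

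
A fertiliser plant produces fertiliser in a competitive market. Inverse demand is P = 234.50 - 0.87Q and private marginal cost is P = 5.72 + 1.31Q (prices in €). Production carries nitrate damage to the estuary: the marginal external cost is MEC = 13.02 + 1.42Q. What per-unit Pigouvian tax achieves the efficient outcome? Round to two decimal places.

Social marginal cost = private MC + MEC = 18.74 + 2.73Q.
Set SMC = demand: 18.74 + 2.73Q = 234.50 - 0.87Q → Q* = 59.9333.
The Pigouvian tax equals MEC at Q*: 13.02 + 1.42×59.9333 = 98.1253.

tax = €98.13 per unit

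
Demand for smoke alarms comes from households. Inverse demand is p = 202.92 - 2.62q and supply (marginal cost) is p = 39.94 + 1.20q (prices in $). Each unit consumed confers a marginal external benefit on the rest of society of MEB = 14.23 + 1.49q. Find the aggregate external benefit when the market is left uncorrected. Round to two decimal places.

Market equilibrium (private): 39.94 + 1.20q = 202.92 - 2.62q → q_m = 42.6649.
Total external benefit = ∫₀^{q_m} (14.23 + 1.49q) dq = 14.23×42.6649 + ½×1.49×42.6649² = 1963.2403.

$1963.24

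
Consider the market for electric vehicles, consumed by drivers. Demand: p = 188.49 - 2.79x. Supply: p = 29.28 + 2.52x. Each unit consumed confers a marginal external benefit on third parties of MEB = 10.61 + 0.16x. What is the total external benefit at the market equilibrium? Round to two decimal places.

Market equilibrium (private): 29.28 + 2.52x = 188.49 - 2.79x → x_m = 29.9831.
Total external benefit = ∫₀^{x_m} (10.61 + 0.16x) dx = 10.61×29.9831 + ½×0.16×29.9831² = 390.0396.

390.04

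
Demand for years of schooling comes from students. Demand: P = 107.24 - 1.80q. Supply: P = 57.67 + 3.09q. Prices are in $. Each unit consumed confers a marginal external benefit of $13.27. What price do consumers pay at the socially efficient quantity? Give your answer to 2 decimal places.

Social marginal benefit = demand + MEB = 120.51 - 1.80q.
Set SMB = MC: 120.51 - 1.80q = 57.67 + 3.09q → q* = 12.8507.
Consumer price on the demand curve at q*: 107.24 − 1.80×12.8507 = 84.1087.

P = $84.11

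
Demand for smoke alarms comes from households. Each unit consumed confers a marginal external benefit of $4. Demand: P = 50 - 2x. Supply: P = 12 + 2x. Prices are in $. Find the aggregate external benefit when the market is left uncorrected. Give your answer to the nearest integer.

$38

Market equilibrium (private): 12 + 2x = 50 - 2x → x_m = 9.5000.
Total external benefit = MEB × x_m = 4 × 9.5000 = 38.0000.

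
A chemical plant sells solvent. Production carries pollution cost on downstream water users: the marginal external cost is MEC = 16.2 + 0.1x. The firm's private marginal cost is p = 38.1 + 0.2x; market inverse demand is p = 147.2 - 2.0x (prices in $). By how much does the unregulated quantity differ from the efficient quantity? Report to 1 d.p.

9.2 units

Market equilibrium (private): 38.1 + 0.2x = 147.2 - 2.0x → x_m = 49.5909.
Social marginal cost = private MC + MEC = 54.3 + 0.3x.
Set SMC = demand: 54.3 + 0.3x = 147.2 - 2.0x → x* = 40.3913.
Gap = |49.5909 − 40.3913| = 9.1996.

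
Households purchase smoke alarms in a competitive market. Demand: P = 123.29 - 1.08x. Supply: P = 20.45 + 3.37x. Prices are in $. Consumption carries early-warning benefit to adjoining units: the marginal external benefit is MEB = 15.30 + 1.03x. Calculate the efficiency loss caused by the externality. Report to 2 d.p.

DWL = $223.55

Market equilibrium (private): 20.45 + 3.37x = 123.29 - 1.08x → x_m = 23.1101.
Social marginal benefit = demand + MEB = 138.59 - 0.05x.
Set SMB = MC: 138.59 - 0.05x = 20.45 + 3.37x → x* = 34.5439.
Height of the DWL triangle at x_m is SMB(x_m) − MC(x_m) = MEB(x_m) = 39.1034.
DWL = ½ × 11.4338 × 39.1034 = 223.5502.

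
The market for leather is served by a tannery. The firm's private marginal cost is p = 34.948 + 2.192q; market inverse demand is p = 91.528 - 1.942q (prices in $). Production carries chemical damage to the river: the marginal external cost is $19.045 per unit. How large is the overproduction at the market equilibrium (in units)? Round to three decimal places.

4.607 units

Market equilibrium (private): 34.948 + 2.192q = 91.528 - 1.942q → q_m = 13.6865.
Social marginal cost = private MC + MEC = 53.993 + 2.192q.
Set SMC = demand: 53.993 + 2.192q = 91.528 - 1.942q → q* = 9.0796.
Gap = |13.6865 − 9.0796| = 4.6069.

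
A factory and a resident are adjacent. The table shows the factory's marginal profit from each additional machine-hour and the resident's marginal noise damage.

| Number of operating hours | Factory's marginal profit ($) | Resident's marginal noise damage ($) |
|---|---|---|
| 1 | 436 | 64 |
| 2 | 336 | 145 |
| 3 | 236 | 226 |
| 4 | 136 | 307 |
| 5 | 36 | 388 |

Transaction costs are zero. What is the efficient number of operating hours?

3

Bargaining reaches the level where marginal profit last exceeds marginal noise damage.
That holds through level 3 (236 ≥ 226) but not at 4 (136 < 307).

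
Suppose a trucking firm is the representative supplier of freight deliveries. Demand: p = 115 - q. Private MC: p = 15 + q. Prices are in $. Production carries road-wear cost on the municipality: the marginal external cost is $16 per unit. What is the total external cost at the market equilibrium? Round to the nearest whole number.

Market equilibrium (private): 15 + q = 115 - q → q_m = 50.0000.
Total external cost = MEC × q_m = 16 × 50.0000 = 800.0000.

$800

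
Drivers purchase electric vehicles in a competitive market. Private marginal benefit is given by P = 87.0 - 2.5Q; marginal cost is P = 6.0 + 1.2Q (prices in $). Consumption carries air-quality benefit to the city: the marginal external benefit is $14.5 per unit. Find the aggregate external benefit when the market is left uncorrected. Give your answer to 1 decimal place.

$317.4

Market equilibrium (private): 6.0 + 1.2Q = 87.0 - 2.5Q → Q_m = 21.8919.
Total external benefit = MEB × Q_m = 14.5 × 21.8919 = 317.4326.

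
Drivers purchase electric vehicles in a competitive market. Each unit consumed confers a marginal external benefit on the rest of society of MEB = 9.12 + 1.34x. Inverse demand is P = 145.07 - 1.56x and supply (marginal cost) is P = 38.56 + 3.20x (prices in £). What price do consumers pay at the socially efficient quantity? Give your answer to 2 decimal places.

Social marginal benefit = demand + MEB = 154.19 - 0.22x.
Set SMB = MC: 154.19 - 0.22x = 38.56 + 3.20x → x* = 33.8099.
Consumer price on the demand curve at x*: 145.07 − 1.56×33.8099 = 92.3266.

P = £92.33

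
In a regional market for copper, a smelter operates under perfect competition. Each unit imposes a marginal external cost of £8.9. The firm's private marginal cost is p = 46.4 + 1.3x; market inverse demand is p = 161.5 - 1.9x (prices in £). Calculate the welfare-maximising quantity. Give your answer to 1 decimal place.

Social marginal cost = private MC + MEC = 55.3 + 1.3x.
Set SMC = demand: 55.3 + 1.3x = 161.5 - 1.9x → x* = 33.1875.

x* = 33.2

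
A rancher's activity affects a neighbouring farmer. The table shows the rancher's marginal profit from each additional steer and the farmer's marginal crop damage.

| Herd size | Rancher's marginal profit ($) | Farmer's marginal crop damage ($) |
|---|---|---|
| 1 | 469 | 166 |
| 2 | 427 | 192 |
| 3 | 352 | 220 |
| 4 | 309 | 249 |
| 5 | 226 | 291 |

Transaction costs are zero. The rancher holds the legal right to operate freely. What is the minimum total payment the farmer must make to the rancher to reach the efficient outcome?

Left alone the rancher would choose level 5 (marginal profit stays positive).
Efficient level: k* = 4 (marginal profit ≥ marginal crop damage through 4).
The farmer must at least cover the rancher's forgone profit from cutting 5→4: 226 = 226.

$226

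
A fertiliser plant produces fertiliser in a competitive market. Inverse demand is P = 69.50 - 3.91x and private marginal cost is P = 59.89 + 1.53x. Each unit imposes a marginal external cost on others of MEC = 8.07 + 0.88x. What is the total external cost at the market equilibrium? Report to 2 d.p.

Market equilibrium (private): 59.89 + 1.53x = 69.50 - 3.91x → x_m = 1.7665.
Total external cost = ∫₀^{x_m} (8.07 + 0.88x) dx = 8.07×1.7665 + ½×0.88×1.7665² = 15.6287.

15.63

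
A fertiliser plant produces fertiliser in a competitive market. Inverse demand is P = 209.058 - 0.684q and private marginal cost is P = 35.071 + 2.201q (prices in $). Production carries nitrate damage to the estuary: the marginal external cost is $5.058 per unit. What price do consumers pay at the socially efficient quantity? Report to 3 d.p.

Social marginal cost = private MC + MEC = 40.129 + 2.201q.
Set SMC = demand: 40.129 + 2.201q = 209.058 - 0.684q → q* = 58.5542.
Consumer price on the demand curve at q*: 209.058 − 0.684×58.5542 = 169.0069.

P = $169.007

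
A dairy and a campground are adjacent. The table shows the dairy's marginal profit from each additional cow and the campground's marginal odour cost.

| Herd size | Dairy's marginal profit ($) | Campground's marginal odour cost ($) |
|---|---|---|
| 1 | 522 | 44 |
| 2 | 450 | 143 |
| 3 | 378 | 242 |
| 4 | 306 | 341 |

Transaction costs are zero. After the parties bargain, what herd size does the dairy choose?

3

Bargaining reaches the level where marginal profit last exceeds marginal odour cost.
That holds through level 3 (378 ≥ 242) but not at 4 (306 < 341).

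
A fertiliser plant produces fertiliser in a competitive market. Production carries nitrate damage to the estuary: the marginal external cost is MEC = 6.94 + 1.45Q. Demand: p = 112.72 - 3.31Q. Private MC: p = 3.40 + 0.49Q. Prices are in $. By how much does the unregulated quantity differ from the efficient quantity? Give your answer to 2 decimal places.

Market equilibrium (private): 3.40 + 0.49Q = 112.72 - 3.31Q → Q_m = 28.7684.
Social marginal cost = private MC + MEC = 10.34 + 1.94Q.
Set SMC = demand: 10.34 + 1.94Q = 112.72 - 3.31Q → Q* = 19.5010.
Gap = |28.7684 − 19.5010| = 9.2674.

9.27 units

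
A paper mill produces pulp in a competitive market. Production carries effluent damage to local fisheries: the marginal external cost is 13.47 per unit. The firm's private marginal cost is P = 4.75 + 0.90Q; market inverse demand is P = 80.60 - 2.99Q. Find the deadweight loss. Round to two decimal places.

DWL = 23.32

Market equilibrium (private): 4.75 + 0.90Q = 80.60 - 2.99Q → Q_m = 19.4987.
Social marginal cost = private MC + MEC = 18.22 + 0.90Q.
Set SMC = demand: 18.22 + 0.90Q = 80.60 - 2.99Q → Q* = 16.0360.
Between Q* and Q_m the wedge SMC − demand runs linearly from 0 to MEC(Q_m), so the loss is a triangle.
DWL = ½ × 3.4627 × 13.4700 = 23.3213.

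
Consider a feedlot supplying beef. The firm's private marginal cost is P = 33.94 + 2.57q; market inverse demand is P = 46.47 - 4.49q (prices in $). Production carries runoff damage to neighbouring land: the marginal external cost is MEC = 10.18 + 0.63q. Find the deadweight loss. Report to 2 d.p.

Market equilibrium (private): 33.94 + 2.57q = 46.47 - 4.49q → q_m = 1.7748.
Social marginal cost = private MC + MEC = 44.12 + 3.20q.
Set SMC = demand: 44.12 + 3.20q = 46.47 - 4.49q → q* = 0.3056.
Height of the DWL triangle at q_m is SMC(q_m) − demand(q_m) = MEC(q_m) = 11.2981.
DWL = ½ × 1.4692 × 11.2981 = 8.2996.

DWL = $8.30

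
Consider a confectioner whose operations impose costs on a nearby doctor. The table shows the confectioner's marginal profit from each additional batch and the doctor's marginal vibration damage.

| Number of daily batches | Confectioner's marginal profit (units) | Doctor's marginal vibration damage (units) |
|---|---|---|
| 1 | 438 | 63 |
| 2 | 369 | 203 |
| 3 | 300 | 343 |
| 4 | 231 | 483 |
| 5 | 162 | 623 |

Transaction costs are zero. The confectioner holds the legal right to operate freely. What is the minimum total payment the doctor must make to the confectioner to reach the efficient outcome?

Left alone the confectioner would choose level 5 (marginal profit stays positive).
Efficient level: k* = 2 (marginal profit ≥ marginal vibration damage through 2).
The doctor must at least cover the confectioner's forgone profit from cutting 5→2: 300 + 231 + 162 = 693.

693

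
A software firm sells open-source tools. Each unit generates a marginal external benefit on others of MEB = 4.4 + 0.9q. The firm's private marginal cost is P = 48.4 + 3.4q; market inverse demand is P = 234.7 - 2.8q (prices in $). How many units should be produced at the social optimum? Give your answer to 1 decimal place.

Social marginal cost = private MC − MEB = 44.0 + 2.5q.
Set SMC = demand: 44.0 + 2.5q = 234.7 - 2.8q → q* = 35.9811.

q* = 36.0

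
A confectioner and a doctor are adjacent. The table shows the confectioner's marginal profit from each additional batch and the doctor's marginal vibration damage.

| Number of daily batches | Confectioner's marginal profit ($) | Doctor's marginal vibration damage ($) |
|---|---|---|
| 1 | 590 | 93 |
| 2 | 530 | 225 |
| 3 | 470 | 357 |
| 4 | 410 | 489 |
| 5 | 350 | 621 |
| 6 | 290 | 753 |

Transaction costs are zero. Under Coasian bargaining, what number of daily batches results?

3

Bargaining reaches the level where marginal profit last exceeds marginal vibration damage.
That holds through level 3 (470 ≥ 357) but not at 4 (410 < 489).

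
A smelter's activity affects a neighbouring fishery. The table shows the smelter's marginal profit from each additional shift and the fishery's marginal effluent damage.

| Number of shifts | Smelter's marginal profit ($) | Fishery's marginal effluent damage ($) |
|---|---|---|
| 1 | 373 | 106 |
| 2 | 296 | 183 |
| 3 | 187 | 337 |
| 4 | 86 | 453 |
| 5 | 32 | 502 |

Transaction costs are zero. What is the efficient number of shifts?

2

Bargaining reaches the level where marginal profit last exceeds marginal effluent damage.
That holds through level 2 (296 ≥ 183) but not at 3 (187 < 337).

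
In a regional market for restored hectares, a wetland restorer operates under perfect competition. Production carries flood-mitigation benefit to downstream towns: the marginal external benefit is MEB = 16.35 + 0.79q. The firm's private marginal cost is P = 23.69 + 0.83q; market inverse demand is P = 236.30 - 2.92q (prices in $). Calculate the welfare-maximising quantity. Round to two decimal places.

q* = 77.35

Social marginal cost = private MC − MEB = 7.34 + 0.04q.
Set SMC = demand: 7.34 + 0.04q = 236.30 - 2.92q → q* = 77.3514.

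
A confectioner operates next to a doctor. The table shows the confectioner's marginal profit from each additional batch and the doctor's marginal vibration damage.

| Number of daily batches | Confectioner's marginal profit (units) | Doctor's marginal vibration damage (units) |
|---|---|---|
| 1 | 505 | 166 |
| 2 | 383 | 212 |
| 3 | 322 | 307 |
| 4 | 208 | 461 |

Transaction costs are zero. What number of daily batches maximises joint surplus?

3

Bargaining reaches the level where marginal profit last exceeds marginal vibration damage.
That holds through level 3 (322 ≥ 307) but not at 4 (208 < 461).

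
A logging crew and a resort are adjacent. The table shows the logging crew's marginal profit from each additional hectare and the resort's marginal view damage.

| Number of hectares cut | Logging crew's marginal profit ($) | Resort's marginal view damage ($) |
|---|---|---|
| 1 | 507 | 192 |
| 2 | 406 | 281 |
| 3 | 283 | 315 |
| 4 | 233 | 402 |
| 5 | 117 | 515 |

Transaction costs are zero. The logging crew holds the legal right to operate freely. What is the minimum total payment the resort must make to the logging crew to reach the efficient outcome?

$633

Left alone the logging crew would choose level 5 (marginal profit stays positive).
Efficient level: k* = 2 (marginal profit ≥ marginal view damage through 2).
The resort must at least cover the logging crew's forgone profit from cutting 5→2: 283 + 233 + 117 = 633.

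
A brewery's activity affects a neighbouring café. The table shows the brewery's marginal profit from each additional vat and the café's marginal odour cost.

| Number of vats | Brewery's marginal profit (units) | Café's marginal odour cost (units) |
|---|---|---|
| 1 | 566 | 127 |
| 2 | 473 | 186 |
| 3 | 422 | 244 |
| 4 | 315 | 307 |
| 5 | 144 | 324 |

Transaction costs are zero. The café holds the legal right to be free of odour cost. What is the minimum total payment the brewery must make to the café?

864

Efficient level: marginal profit ≥ marginal odour cost through level 4, so k* = 4.
With the café holding the right, the brewery must at least compensate total damage at k*: 127 + 186 + 244 + 307 = 864.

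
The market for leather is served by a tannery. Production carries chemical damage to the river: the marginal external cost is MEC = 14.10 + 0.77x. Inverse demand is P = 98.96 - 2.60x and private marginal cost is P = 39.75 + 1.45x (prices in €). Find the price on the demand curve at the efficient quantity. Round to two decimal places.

P = €74.63

Social marginal cost = private MC + MEC = 53.85 + 2.22x.
Set SMC = demand: 53.85 + 2.22x = 98.96 - 2.60x → x* = 9.3589.
Consumer price on the demand curve at x*: 98.96 − 2.60×9.3589 = 74.6269.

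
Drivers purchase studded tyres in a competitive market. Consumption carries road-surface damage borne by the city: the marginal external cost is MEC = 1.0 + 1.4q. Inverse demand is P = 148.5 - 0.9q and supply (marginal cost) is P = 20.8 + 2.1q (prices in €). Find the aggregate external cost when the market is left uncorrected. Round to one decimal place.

€1310.9

Market equilibrium (private): 20.8 + 2.1q = 148.5 - 0.9q → q_m = 42.5667.
Total external cost = ∫₀^{q_m} (1.0 + 1.4q) dq = 1.0×42.5667 + ½×1.4×42.5667² = 1310.9135.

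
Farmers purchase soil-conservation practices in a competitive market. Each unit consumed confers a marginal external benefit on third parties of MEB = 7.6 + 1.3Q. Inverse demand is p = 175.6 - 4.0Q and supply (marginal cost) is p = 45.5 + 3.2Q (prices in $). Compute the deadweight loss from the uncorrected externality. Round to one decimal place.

Market equilibrium (private): 45.5 + 3.2Q = 175.6 - 4.0Q → Q_m = 18.0694.
Social marginal benefit = demand + MEB = 183.2 - 2.7Q.
Set SMB = MC: 183.2 - 2.7Q = 45.5 + 3.2Q → Q* = 23.3390.
The welfare-loss triangle has base |Q_m − Q*| and height MEB(Q_m) (the vertical gap between SMB and MC is zero at Q* and MEB at Q_m).
DWL = ½ × 5.2696 × 31.0903 = 81.9167.

DWL = $81.9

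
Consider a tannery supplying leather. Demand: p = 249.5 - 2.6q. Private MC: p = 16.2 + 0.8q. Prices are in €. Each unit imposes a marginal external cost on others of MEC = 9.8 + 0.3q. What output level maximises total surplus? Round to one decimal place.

Social marginal cost = private MC + MEC = 26.0 + 1.1q.
Set SMC = demand: 26.0 + 1.1q = 249.5 - 2.6q → q* = 60.4054.

q* = 60.4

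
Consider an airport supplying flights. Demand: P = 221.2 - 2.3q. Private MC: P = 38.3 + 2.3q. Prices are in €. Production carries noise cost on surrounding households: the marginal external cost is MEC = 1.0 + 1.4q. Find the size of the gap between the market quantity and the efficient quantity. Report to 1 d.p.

Market equilibrium (private): 38.3 + 2.3q = 221.2 - 2.3q → q_m = 39.7609.
Social marginal cost = private MC + MEC = 39.3 + 3.7q.
Set SMC = demand: 39.3 + 3.7q = 221.2 - 2.3q → q* = 30.3167.
Gap = |39.7609 − 30.3167| = 9.4442.

9.4 units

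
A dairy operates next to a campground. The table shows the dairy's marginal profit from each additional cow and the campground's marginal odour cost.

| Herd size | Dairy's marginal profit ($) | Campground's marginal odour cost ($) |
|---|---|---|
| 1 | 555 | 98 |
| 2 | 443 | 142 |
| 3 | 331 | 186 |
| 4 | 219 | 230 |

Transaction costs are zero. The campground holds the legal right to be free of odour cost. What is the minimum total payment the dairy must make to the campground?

$426

Efficient level: marginal profit ≥ marginal odour cost through level 3, so k* = 3.
With the campground holding the right, the dairy must at least compensate total damage at k*: 98 + 142 + 186 = 426.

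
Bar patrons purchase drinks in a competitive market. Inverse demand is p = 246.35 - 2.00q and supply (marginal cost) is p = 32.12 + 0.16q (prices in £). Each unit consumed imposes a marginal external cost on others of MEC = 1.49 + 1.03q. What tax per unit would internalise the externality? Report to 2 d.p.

Social marginal benefit = demand − MEC = 244.86 - 3.03q.
Set SMB = MC: 244.86 - 3.03q = 32.12 + 0.16q → q* = 66.6897.
The Pigouvian tax equals MEC at q*: 1.49 + 1.03×66.6897 = 70.1804.

tax = £70.18 per unit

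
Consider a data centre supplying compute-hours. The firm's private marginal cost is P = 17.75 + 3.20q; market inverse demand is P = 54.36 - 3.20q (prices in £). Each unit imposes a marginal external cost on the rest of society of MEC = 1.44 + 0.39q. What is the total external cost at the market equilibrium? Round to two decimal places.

£14.62

Market equilibrium (private): 17.75 + 3.20q = 54.36 - 3.20q → q_m = 5.7203.
Total external cost = ∫₀^{q_m} (1.44 + 0.39q) dq = 1.44×5.7203 + ½×0.39×5.7203² = 14.6180.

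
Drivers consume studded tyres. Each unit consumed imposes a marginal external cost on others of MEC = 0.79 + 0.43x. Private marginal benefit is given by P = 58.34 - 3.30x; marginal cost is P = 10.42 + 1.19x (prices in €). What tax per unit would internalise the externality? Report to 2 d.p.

Social marginal benefit = demand − MEC = 57.55 - 3.73x.
Set SMB = MC: 57.55 - 3.73x = 10.42 + 1.19x → x* = 9.5793.
The Pigouvian tax equals MEC at x*: 0.79 + 0.43×9.5793 = 4.9091.

tax = €4.91 per unit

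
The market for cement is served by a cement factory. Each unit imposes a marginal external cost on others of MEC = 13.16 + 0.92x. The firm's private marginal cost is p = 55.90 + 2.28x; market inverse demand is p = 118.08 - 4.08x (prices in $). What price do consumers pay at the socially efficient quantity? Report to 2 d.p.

P = $90.61

Social marginal cost = private MC + MEC = 69.06 + 3.20x.
Set SMC = demand: 69.06 + 3.20x = 118.08 - 4.08x → x* = 6.7335.
Consumer price on the demand curve at x*: 118.08 − 4.08×6.7335 = 90.6073.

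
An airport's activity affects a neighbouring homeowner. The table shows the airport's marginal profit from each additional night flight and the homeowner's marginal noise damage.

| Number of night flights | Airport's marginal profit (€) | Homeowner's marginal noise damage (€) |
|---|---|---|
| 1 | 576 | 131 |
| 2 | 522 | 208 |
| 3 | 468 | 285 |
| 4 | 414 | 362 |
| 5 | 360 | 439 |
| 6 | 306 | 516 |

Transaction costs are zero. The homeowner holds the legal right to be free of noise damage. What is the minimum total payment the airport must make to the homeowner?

€986

Efficient level: marginal profit ≥ marginal noise damage through level 4, so k* = 4.
With the homeowner holding the right, the airport must at least compensate total damage at k*: 131 + 208 + 285 + 362 = 986.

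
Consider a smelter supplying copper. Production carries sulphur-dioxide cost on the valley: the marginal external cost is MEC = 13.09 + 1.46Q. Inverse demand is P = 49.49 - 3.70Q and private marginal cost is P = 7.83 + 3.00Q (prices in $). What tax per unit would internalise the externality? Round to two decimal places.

Social marginal cost = private MC + MEC = 20.92 + 4.46Q.
Set SMC = demand: 20.92 + 4.46Q = 49.49 - 3.70Q → Q* = 3.5012.
The Pigouvian tax equals MEC at Q*: 13.09 + 1.46×3.5012 = 18.2018.

tax = $18.20 per unit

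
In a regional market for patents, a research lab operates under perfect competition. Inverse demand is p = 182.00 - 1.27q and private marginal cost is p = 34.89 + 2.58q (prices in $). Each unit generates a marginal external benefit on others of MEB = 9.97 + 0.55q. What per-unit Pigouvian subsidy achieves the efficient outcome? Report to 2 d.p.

Social marginal cost = private MC − MEB = 24.92 + 2.03q.
Set SMC = demand: 24.92 + 2.03q = 182.00 - 1.27q → q* = 47.6000.
The Pigouvian subsidy equals MEB at q*: 9.97 + 0.55×47.6000 = 36.1500.

subsidy = $36.15 per unit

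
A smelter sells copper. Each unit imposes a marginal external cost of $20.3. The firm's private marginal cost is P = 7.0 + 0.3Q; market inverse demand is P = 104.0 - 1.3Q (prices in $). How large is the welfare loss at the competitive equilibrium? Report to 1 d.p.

DWL = $128.8

Market equilibrium (private): 7.0 + 0.3Q = 104.0 - 1.3Q → Q_m = 60.6250.
Social marginal cost = private MC + MEC = 27.3 + 0.3Q.
Set SMC = demand: 27.3 + 0.3Q = 104.0 - 1.3Q → Q* = 47.9375.
The loss is the area between SMC and demand from Q* to Q_m; with linear curves that's a triangle of height MEC(Q_m).
DWL = ½ × 12.6875 × 20.3000 = 128.7781.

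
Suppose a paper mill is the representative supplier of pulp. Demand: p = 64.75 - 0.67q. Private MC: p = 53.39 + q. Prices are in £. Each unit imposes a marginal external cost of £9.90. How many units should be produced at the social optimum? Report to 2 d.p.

q* = 0.87

Social marginal cost = private MC + MEC = 63.29 + q.
Set SMC = demand: 63.29 + q = 64.75 - 0.67q → q* = 0.8743.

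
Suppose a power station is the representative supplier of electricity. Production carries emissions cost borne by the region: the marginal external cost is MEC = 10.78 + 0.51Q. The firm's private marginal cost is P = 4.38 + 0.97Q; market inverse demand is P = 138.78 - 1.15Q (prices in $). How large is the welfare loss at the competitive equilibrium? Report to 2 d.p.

Market equilibrium (private): 4.38 + 0.97Q = 138.78 - 1.15Q → Q_m = 63.3962.
Social marginal cost = private MC + MEC = 15.16 + 1.48Q.
Set SMC = demand: 15.16 + 1.48Q = 138.78 - 1.15Q → Q* = 47.0038.
The loss is the area between SMC and demand from Q* to Q_m; with linear curves that's a triangle of height MEC(Q_m).
DWL = ½ × 16.3924 × 43.1121 = 353.3554.

DWL = $353.36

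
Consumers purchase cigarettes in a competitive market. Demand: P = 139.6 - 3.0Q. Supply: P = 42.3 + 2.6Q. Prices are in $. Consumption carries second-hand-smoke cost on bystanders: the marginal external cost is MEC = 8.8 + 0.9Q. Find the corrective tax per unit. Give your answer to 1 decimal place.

tax = $21.1 per unit

Social marginal benefit = demand − MEC = 130.8 - 3.9Q.
Set SMB = MC: 130.8 - 3.9Q = 42.3 + 2.6Q → Q* = 13.6154.
The Pigouvian tax equals MEC at Q*: 8.8 + 0.9×13.6154 = 21.0539.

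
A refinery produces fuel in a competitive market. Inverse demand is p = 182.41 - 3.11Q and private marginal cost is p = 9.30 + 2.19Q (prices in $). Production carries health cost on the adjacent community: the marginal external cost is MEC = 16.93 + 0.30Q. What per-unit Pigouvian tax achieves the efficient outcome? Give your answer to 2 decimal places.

Social marginal cost = private MC + MEC = 26.23 + 2.49Q.
Set SMC = demand: 26.23 + 2.49Q = 182.41 - 3.11Q → Q* = 27.8893.
The Pigouvian tax equals MEC at Q*: 16.93 + 0.30×27.8893 = 25.2968.

tax = $25.30 per unit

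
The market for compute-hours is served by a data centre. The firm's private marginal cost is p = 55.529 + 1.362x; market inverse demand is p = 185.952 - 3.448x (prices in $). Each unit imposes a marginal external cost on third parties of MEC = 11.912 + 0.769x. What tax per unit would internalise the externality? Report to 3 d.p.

tax = $28.247 per unit

Social marginal cost = private MC + MEC = 67.441 + 2.131x.
Set SMC = demand: 67.441 + 2.131x = 185.952 - 3.448x → x* = 21.2423.
The Pigouvian tax equals MEC at x*: 11.912 + 0.769×21.2423 = 28.2473.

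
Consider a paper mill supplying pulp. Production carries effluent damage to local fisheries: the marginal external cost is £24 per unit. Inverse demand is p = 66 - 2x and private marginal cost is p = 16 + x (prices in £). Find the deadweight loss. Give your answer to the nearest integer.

DWL = £96

Market equilibrium (private): 16 + x = 66 - 2x → x_m = 16.6667.
Social marginal cost = private MC + MEC = 40 + x.
Set SMC = demand: 40 + x = 66 - 2x → x* = 8.6667.
Between x* and x_m the wedge SMC − demand runs linearly from 0 to MEC(x_m), so the loss is a triangle.
DWL = ½ × 8.0000 × 24.0000 = 96.0000.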